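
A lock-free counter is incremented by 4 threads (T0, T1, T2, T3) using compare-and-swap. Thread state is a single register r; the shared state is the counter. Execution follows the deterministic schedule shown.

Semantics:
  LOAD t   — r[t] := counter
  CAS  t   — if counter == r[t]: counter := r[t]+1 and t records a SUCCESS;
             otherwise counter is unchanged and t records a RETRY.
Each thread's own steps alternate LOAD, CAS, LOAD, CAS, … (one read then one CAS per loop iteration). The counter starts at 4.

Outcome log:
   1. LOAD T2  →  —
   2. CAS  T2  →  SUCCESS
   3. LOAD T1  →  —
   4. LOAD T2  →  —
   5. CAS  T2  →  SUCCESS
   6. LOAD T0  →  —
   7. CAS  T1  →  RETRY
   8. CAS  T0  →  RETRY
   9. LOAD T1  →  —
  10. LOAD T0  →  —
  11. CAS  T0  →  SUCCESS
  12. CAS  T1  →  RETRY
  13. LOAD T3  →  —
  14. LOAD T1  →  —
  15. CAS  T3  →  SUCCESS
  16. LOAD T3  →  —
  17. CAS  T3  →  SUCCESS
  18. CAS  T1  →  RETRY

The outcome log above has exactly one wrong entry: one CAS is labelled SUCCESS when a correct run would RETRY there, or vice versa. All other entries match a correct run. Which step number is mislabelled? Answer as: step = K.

step = 8

Correct run:
#1 T2 reads 4
#2 T2 CAS(4→5) writes; counter now 5
#3 T1 reads 5
#4 T2 reads 5
#5 T2 CAS(5→6) writes; counter now 6
#6 T0 reads 6
#7 T1 CAS(5→6) fails; counter now 6
#8 T0 CAS(6→7) writes; counter now 7
#9 T1 reads 7
#10 T0 reads 7
#11 T0 CAS(7→8) writes; counter now 8
#12 T1 CAS(7→8) fails; counter now 8
#13 T3 reads 8
#14 T1 reads 8
#15 T3 CAS(8→9) writes; counter now 9
#16 T3 reads 9
#17 T3 CAS(9→10) writes; counter now 10
#18 T1 CAS(8→9) fails; counter now 10
Mismatch at 8.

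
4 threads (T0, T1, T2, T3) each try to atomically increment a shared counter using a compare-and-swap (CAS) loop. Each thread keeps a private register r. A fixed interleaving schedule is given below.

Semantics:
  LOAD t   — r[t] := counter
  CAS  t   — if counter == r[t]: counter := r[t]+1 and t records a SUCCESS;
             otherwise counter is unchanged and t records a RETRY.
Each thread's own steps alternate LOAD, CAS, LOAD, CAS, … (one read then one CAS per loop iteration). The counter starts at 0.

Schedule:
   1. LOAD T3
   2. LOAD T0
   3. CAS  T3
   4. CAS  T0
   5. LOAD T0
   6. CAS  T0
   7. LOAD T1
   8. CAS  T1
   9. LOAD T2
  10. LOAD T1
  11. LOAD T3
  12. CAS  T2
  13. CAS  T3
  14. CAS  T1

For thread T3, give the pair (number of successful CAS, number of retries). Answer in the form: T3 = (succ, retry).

1. LOAD T3 → mem=0 r[T3]=0 [LOAD]
2. LOAD T0 → mem=0 r[T0]=0 [LOAD]
3. CAS T3 → mem=1 r[T3]=0 [OK]
4. CAS T0 → mem=1 r[T0]=0 [RETRY]
5. LOAD T0 → mem=1 r[T0]=1 [LOAD]
6. CAS T0 → mem=2 r[T0]=1 [OK]
7. LOAD T1 → mem=2 r[T1]=2 [LOAD]
8. CAS T1 → mem=3 r[T1]=2 [OK]
9. LOAD T2 → mem=3 r[T2]=3 [LOAD]
10. LOAD T1 → mem=3 r[T1]=3 [LOAD]
11. LOAD T3 → mem=3 r[T3]=3 [LOAD]
12. CAS T2 → mem=4 r[T2]=3 [OK]
13. CAS T3 → mem=4 r[T3]=3 [RETRY]
14. CAS T1 → mem=4 r[T1]=3 [RETRY]

T3 = (1, 1)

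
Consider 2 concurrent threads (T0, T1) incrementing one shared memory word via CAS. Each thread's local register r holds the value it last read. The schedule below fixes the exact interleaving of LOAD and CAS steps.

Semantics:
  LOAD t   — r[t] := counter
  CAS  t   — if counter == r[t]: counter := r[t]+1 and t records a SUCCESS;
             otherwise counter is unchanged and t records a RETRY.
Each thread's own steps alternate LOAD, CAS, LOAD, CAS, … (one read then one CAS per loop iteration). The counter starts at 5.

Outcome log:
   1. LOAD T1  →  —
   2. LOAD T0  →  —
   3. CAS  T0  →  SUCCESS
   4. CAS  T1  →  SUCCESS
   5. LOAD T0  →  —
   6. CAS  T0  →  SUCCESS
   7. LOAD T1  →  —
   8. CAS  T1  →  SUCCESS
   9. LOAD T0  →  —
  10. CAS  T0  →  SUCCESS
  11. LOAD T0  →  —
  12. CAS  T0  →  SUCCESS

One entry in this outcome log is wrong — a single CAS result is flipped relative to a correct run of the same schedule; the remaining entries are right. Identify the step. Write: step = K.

step = 4

Re-executing:
T1 LOAD — after: cnt=5, r=5 — load
T0 LOAD — after: cnt=5, r=5 — load
T0 CAS — after: cnt=6, r=5 — ok
T1 CAS — after: cnt=6, r=5 — retry
T0 LOAD — after: cnt=6, r=6 — load
T0 CAS — after: cnt=7, r=6 — ok
T1 LOAD — after: cnt=7, r=7 — load
T1 CAS — after: cnt=8, r=7 — ok
T0 LOAD — after: cnt=8, r=8 — load
T0 CAS — after: cnt=9, r=8 — ok
T0 LOAD — after: cnt=9, r=9 — load
T0 CAS — after: cnt=10, r=9 — ok
Mismatch at 4.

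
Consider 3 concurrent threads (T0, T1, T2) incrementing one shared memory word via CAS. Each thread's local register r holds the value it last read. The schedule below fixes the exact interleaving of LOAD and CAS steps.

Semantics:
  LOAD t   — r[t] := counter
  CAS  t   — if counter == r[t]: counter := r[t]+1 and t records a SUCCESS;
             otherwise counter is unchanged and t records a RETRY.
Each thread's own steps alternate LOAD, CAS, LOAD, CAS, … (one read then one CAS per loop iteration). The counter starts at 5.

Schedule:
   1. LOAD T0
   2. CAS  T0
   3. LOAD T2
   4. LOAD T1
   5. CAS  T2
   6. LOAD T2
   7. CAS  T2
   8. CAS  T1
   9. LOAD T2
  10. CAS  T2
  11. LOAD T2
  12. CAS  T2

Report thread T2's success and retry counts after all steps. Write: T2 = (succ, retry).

T2 = (4, 0)

1. LOAD T0 → mem=5 r[T0]=5 [LOAD]
2. CAS T0 → mem=6 r[T0]=5 [OK]
3. LOAD T2 → mem=6 r[T2]=6 [LOAD]
4. LOAD T1 → mem=6 r[T1]=6 [LOAD]
5. CAS T2 → mem=7 r[T2]=6 [OK]
6. LOAD T2 → mem=7 r[T2]=7 [LOAD]
7. CAS T2 → mem=8 r[T2]=7 [OK]
8. CAS T1 → mem=8 r[T1]=6 [RETRY]
9. LOAD T2 → mem=8 r[T2]=8 [LOAD]
10. CAS T2 → mem=9 r[T2]=8 [OK]
11. LOAD T2 → mem=9 r[T2]=9 [LOAD]
12. CAS T2 → mem=10 r[T2]=9 [OK]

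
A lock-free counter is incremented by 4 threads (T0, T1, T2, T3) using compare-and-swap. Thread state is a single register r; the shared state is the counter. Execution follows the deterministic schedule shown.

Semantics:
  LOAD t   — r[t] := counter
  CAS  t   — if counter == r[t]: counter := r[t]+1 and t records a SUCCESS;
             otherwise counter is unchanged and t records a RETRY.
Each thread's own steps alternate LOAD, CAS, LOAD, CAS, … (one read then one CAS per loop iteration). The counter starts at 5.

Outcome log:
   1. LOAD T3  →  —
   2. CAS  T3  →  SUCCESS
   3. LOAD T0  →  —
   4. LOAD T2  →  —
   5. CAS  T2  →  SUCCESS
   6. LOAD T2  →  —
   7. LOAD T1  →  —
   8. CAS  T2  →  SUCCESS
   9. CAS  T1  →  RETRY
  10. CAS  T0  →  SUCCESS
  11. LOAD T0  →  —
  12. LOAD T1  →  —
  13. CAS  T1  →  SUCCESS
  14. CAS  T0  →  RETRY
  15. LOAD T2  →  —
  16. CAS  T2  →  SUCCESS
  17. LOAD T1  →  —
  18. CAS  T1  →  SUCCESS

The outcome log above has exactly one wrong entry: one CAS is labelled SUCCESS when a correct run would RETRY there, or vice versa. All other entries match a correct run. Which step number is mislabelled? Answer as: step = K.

step = 10

Correct run:
[1] T3.load  rd  (counter 5, T3.r 5)
[2] T3.cas  hit  (counter 6, T3.r 5)
[3] T0.load  rd  (counter 6, T0.r 6)
[4] T2.load  rd  (counter 6, T2.r 6)
[5] T2.cas  hit  (counter 7, T2.r 6)
[6] T2.load  rd  (counter 7, T2.r 7)
[7] T1.load  rd  (counter 7, T1.r 7)
[8] T2.cas  hit  (counter 8, T2.r 7)
[9] T1.cas  miss  (counter 8, T1.r 7)
[10] T0.cas  miss  (counter 8, T0.r 6)
[11] T0.load  rd  (counter 8, T0.r 8)
[12] T1.load  rd  (counter 8, T1.r 8)
[13] T1.cas  hit  (counter 9, T1.r 8)
[14] T0.cas  miss  (counter 9, T0.r 8)
[15] T2.load  rd  (counter 9, T2.r 9)
[16] T2.cas  hit  (counter 10, T2.r 9)
[17] T1.load  rd  (counter 10, T1.r 10)
[18] T1.cas  hit  (counter 11, T1.r 10)
Mismatch at 10.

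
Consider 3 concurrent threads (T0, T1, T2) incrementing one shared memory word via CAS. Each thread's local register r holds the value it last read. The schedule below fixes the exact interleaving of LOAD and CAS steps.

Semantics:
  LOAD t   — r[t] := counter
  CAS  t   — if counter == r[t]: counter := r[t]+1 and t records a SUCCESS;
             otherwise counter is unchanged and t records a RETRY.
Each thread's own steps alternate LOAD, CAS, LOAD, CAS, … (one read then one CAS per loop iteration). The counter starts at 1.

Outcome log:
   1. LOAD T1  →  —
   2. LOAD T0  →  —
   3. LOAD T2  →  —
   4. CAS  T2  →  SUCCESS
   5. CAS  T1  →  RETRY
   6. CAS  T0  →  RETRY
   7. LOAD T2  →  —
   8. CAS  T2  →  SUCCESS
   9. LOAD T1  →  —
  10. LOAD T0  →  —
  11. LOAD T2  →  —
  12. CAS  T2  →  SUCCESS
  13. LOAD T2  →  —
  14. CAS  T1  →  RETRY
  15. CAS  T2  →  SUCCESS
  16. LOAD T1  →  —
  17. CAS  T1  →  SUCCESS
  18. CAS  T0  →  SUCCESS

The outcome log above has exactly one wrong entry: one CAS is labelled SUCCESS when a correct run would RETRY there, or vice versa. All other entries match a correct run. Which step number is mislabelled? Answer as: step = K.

Reference trace:
T1 LOAD — after: cnt=1, r=1 — load
T0 LOAD — after: cnt=1, r=1 — load
T2 LOAD — after: cnt=1, r=1 — load
T2 CAS — after: cnt=2, r=1 — ok
T1 CAS — after: cnt=2, r=1 — retry
T0 CAS — after: cnt=2, r=1 — retry
T2 LOAD — after: cnt=2, r=2 — load
T2 CAS — after: cnt=3, r=2 — ok
T1 LOAD — after: cnt=3, r=3 — load
T0 LOAD — after: cnt=3, r=3 — load
T2 LOAD — after: cnt=3, r=3 — load
T2 CAS — after: cnt=4, r=3 — ok
T2 LOAD — after: cnt=4, r=4 — load
T1 CAS — after: cnt=4, r=3 — retry
T2 CAS — after: cnt=5, r=4 — ok
T1 LOAD — after: cnt=5, r=5 — load
T1 CAS — after: cnt=6, r=5 — ok
T0 CAS — after: cnt=6, r=3 — retry
Flip is step 18.

step = 18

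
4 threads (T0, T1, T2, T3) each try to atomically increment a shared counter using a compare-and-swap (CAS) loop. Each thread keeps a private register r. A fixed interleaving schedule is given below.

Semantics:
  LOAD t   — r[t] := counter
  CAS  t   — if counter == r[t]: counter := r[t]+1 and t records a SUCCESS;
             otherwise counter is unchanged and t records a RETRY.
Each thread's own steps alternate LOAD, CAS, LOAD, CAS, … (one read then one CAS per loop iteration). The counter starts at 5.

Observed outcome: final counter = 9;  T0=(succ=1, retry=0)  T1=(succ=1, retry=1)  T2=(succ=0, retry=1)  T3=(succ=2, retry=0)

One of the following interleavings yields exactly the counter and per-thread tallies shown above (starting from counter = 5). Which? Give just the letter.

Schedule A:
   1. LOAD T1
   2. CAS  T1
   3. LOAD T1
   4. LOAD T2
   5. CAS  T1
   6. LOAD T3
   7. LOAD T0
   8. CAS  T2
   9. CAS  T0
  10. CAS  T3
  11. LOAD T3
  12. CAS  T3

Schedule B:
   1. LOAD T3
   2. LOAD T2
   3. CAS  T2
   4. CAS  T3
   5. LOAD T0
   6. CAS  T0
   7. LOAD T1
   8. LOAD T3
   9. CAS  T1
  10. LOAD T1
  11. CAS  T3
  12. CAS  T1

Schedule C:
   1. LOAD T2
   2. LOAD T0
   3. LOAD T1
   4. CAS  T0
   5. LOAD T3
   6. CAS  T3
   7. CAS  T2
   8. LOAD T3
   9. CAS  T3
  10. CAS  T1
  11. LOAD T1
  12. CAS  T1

C

Run C:
[1] T2.load  rd  (counter 5, T2.r 5)
[2] T0.load  rd  (counter 5, T0.r 5)
[3] T1.load  rd  (counter 5, T1.r 5)
[4] T0.cas  hit  (counter 6, T0.r 5)
[5] T3.load  rd  (counter 6, T3.r 6)
[6] T3.cas  hit  (counter 7, T3.r 6)
[7] T2.cas  miss  (counter 7, T2.r 5)
[8] T3.load  rd  (counter 7, T3.r 7)
[9] T3.cas  hit  (counter 8, T3.r 7)
[10] T1.cas  miss  (counter 8, T1.r 5)
[11] T1.load  rd  (counter 8, T1.r 8)
[12] T1.cas  hit  (counter 9, T1.r 8)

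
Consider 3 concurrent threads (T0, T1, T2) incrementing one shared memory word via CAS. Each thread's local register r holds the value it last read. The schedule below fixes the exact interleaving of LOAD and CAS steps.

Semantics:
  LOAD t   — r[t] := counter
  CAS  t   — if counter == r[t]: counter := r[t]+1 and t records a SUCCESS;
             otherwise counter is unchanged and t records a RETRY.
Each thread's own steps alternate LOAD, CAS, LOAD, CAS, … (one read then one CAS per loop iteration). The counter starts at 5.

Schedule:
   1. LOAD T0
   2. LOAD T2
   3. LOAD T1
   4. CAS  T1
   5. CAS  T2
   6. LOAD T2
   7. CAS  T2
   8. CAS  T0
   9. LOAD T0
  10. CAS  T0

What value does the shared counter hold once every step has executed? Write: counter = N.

   1) LOAD T0:  M=5  r_T0=5
   2) LOAD T2:  M=5  r_T2=5
   3) LOAD T1:  M=5  r_T1=5
   4) CAS  T1:  M=6  r_T1=5 ✓
   5) CAS  T2:  M=6  r_T2=5 ✗
   6) LOAD T2:  M=6  r_T2=6
   7) CAS  T2:  M=7  r_T2=6 ✓
   8) CAS  T0:  M=7  r_T0=5 ✗
   9) LOAD T0:  M=7  r_T0=7
  10) CAS  T0:  M=8  r_T0=7 ✓

counter = 8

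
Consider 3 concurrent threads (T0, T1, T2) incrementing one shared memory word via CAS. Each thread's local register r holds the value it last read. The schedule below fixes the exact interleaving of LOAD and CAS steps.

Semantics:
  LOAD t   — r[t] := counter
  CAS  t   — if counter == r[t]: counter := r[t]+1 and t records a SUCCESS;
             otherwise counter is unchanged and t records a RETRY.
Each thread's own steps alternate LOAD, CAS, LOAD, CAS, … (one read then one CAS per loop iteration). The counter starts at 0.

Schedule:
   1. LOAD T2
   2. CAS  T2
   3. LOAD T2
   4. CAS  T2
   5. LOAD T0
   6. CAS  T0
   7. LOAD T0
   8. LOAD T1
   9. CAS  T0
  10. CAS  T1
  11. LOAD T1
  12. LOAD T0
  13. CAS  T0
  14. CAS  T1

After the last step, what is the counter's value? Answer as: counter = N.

step 1: T2 LOAD ⇒ load; ctr=0 reg=0
step 2: T2 CAS ⇒ ok; ctr=1 reg=0
step 3: T2 LOAD ⇒ load; ctr=1 reg=1
step 4: T2 CAS ⇒ ok; ctr=2 reg=1
step 5: T0 LOAD ⇒ load; ctr=2 reg=2
step 6: T0 CAS ⇒ ok; ctr=3 reg=2
step 7: T0 LOAD ⇒ load; ctr=3 reg=3
step 8: T1 LOAD ⇒ load; ctr=3 reg=3
step 9: T0 CAS ⇒ ok; ctr=4 reg=3
step 10: T1 CAS ⇒ retry; ctr=4 reg=3
step 11: T1 LOAD ⇒ load; ctr=4 reg=4
step 12: T0 LOAD ⇒ load; ctr=4 reg=4
step 13: T0 CAS ⇒ ok; ctr=5 reg=4
step 14: T1 CAS ⇒ retry; ctr=5 reg=4

counter = 5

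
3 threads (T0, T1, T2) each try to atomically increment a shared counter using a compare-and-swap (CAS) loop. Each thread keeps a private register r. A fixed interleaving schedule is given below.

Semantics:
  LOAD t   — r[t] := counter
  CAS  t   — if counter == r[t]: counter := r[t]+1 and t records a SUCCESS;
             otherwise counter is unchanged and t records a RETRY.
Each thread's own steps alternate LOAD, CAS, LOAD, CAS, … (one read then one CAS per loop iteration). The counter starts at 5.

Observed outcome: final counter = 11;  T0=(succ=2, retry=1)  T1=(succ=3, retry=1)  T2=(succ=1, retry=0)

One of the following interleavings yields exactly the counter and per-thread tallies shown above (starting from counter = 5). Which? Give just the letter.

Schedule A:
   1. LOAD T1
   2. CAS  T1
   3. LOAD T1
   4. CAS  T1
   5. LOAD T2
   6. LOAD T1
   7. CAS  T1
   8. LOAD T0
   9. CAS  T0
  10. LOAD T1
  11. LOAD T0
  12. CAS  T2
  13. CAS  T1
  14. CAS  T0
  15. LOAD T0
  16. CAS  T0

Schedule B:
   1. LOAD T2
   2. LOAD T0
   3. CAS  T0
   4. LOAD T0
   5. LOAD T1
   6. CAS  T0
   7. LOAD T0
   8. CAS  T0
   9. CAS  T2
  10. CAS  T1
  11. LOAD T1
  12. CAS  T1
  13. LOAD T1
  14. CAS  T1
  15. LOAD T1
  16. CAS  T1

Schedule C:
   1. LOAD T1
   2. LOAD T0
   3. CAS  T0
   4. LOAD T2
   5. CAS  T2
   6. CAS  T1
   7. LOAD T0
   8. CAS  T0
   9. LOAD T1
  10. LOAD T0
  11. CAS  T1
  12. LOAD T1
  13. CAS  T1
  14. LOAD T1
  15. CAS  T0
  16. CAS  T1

Tracing schedule C:
   1) LOAD T1:  M=5  r_T1=5
   2) LOAD T0:  M=5  r_T0=5
   3) CAS  T0:  M=6  r_T0=5 ✓
   4) LOAD T2:  M=6  r_T2=6
   5) CAS  T2:  M=7  r_T2=6 ✓
   6) CAS  T1:  M=7  r_T1=5 ✗
   7) LOAD T0:  M=7  r_T0=7
   8) CAS  T0:  M=8  r_T0=7 ✓
   9) LOAD T1:  M=8  r_T1=8
  10) LOAD T0:  M=8  r_T0=8
  11) CAS  T1:  M=9  r_T1=8 ✓
  12) LOAD T1:  M=9  r_T1=9
  13) CAS  T1:  M=10  r_T1=9 ✓
  14) LOAD T1:  M=10  r_T1=10
  15) CAS  T0:  M=10  r_T0=8 ✗
  16) CAS  T1:  M=11  r_T1=10 ✓

C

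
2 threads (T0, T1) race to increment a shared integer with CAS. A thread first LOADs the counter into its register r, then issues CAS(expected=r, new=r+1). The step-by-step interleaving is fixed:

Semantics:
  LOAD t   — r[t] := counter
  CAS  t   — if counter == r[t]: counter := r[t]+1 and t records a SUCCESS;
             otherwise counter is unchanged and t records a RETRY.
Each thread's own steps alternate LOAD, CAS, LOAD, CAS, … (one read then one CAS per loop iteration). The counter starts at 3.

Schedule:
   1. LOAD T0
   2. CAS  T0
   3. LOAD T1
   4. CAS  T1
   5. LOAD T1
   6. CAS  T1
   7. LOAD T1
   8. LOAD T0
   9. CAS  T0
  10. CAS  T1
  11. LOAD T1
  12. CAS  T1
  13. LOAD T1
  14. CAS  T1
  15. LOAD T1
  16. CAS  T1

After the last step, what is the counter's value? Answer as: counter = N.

counter = 10

[1] T0.load  rd  (counter 3, T0.r 3)
[2] T0.cas  hit  (counter 4, T0.r 3)
[3] T1.load  rd  (counter 4, T1.r 4)
[4] T1.cas  hit  (counter 5, T1.r 4)
[5] T1.load  rd  (counter 5, T1.r 5)
[6] T1.cas  hit  (counter 6, T1.r 5)
[7] T1.load  rd  (counter 6, T1.r 6)
[8] T0.load  rd  (counter 6, T0.r 6)
[9] T0.cas  hit  (counter 7, T0.r 6)
[10] T1.cas  miss  (counter 7, T1.r 6)
[11] T1.load  rd  (counter 7, T1.r 7)
[12] T1.cas  hit  (counter 8, T1.r 7)
[13] T1.load  rd  (counter 8, T1.r 8)
[14] T1.cas  hit  (counter 9, T1.r 8)
[15] T1.load  rd  (counter 9, T1.r 9)
[16] T1.cas  hit  (counter 10, T1.r 9)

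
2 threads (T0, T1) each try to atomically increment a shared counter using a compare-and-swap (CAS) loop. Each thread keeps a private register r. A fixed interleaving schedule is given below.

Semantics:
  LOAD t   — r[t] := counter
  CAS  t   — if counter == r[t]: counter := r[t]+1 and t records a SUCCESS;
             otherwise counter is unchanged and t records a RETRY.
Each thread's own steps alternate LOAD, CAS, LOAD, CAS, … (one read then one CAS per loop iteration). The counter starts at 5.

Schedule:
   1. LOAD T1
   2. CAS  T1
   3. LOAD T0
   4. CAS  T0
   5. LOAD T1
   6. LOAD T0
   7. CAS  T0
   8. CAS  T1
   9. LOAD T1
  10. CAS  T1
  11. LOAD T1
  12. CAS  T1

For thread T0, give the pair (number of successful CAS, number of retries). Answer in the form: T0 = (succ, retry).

#1 T1 reads 5
#2 T1 CAS(5→6) writes; counter now 6
#3 T0 reads 6
#4 T0 CAS(6→7) writes; counter now 7
#5 T1 reads 7
#6 T0 reads 7
#7 T0 CAS(7→8) writes; counter now 8
#8 T1 CAS(7→8) fails; counter now 8
#9 T1 reads 8
#10 T1 CAS(8→9) writes; counter now 9
#11 T1 reads 9
#12 T1 CAS(9→10) writes; counter now 10

T0 = (2, 0)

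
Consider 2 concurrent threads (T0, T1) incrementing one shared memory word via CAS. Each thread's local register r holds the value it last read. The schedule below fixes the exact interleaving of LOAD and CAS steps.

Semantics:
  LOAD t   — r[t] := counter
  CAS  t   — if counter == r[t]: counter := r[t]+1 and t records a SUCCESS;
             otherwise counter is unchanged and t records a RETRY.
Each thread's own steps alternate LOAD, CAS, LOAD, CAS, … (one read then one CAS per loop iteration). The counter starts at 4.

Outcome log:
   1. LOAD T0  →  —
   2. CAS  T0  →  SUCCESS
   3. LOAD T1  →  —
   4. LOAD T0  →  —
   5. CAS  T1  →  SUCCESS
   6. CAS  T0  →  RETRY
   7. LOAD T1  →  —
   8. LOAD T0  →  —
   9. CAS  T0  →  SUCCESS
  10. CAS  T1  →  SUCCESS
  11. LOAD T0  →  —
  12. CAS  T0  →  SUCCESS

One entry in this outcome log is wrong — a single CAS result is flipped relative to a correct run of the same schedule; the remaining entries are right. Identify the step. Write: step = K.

step = 10

Correct run:
#1 T0 reads 4
#2 T0 CAS(4→5) writes; counter now 5
#3 T1 reads 5
#4 T0 reads 5
#5 T1 CAS(5→6) writes; counter now 6
#6 T0 CAS(5→6) fails; counter now 6
#7 T1 reads 6
#8 T0 reads 6
#9 T0 CAS(6→7) writes; counter now 7
#10 T1 CAS(6→7) fails; counter now 7
#11 T0 reads 7
#12 T0 CAS(7→8) writes; counter now 8
Flip is step 10.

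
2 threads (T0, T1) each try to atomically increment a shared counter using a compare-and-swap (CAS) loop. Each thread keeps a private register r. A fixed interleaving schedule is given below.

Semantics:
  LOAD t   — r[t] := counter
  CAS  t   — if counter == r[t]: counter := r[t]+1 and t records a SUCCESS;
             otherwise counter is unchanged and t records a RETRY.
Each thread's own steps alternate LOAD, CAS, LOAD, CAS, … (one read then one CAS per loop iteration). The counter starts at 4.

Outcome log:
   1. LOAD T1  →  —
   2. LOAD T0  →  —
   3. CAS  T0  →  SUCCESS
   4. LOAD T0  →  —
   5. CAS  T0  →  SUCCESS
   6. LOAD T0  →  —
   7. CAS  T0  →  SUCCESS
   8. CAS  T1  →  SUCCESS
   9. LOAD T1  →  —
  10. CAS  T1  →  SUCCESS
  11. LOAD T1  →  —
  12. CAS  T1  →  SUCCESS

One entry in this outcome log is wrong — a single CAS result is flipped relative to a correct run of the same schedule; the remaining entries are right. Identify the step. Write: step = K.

Re-executing:
1. LOAD T1 → mem=4 r[T1]=4 [LOAD]
2. LOAD T0 → mem=4 r[T0]=4 [LOAD]
3. CAS T0 → mem=5 r[T0]=4 [OK]
4. LOAD T0 → mem=5 r[T0]=5 [LOAD]
5. CAS T0 → mem=6 r[T0]=5 [OK]
6. LOAD T0 → mem=6 r[T0]=6 [LOAD]
7. CAS T0 → mem=7 r[T0]=6 [OK]
8. CAS T1 → mem=7 r[T1]=4 [RETRY]
9. LOAD T1 → mem=7 r[T1]=7 [LOAD]
10. CAS T1 → mem=8 r[T1]=7 [OK]
11. LOAD T1 → mem=8 r[T1]=8 [LOAD]
12. CAS T1 → mem=9 r[T1]=8 [OK]
Log disagrees first at step 8.

step = 8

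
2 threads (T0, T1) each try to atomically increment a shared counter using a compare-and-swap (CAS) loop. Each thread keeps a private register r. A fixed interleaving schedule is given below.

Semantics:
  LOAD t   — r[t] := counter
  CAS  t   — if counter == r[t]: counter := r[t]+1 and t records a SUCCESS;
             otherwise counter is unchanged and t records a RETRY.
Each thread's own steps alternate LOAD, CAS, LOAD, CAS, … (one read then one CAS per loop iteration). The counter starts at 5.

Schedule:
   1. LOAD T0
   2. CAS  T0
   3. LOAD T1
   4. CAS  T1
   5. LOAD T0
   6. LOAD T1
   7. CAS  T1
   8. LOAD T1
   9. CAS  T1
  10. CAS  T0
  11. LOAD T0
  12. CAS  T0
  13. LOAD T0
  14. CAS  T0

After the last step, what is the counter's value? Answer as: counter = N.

[1] T0.load  rd  (counter 5, T0.r 5)
[2] T0.cas  hit  (counter 6, T0.r 5)
[3] T1.load  rd  (counter 6, T1.r 6)
[4] T1.cas  hit  (counter 7, T1.r 6)
[5] T0.load  rd  (counter 7, T0.r 7)
[6] T1.load  rd  (counter 7, T1.r 7)
[7] T1.cas  hit  (counter 8, T1.r 7)
[8] T1.load  rd  (counter 8, T1.r 8)
[9] T1.cas  hit  (counter 9, T1.r 8)
[10] T0.cas  miss  (counter 9, T0.r 7)
[11] T0.load  rd  (counter 9, T0.r 9)
[12] T0.cas  hit  (counter 10, T0.r 9)
[13] T0.load  rd  (counter 10, T0.r 10)
[14] T0.cas  hit  (counter 11, T0.r 10)

counter = 11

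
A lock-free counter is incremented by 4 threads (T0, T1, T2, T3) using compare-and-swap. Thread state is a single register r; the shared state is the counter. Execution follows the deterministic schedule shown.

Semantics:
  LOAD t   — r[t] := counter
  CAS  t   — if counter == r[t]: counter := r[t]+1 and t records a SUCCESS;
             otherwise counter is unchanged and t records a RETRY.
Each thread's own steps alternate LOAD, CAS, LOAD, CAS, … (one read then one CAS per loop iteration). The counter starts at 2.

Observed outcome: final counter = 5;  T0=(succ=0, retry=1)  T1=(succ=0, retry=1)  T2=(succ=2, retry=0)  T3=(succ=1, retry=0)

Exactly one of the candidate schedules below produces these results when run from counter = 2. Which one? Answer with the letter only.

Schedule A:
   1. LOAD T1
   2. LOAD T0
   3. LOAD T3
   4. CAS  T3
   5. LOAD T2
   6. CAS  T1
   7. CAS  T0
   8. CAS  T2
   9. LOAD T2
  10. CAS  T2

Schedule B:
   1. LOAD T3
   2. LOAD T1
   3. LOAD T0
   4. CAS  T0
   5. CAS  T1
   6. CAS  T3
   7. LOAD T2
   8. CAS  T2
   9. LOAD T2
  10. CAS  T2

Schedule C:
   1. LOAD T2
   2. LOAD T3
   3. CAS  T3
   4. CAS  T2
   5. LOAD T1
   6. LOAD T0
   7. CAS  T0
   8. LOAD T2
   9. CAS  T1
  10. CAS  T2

Run A:
[1] T1.load  rd  (counter 2, T1.r 2)
[2] T0.load  rd  (counter 2, T0.r 2)
[3] T3.load  rd  (counter 2, T3.r 2)
[4] T3.cas  hit  (counter 3, T3.r 2)
[5] T2.load  rd  (counter 3, T2.r 3)
[6] T1.cas  miss  (counter 3, T1.r 2)
[7] T0.cas  miss  (counter 3, T0.r 2)
[8] T2.cas  hit  (counter 4, T2.r 3)
[9] T2.load  rd  (counter 4, T2.r 4)
[10] T2.cas  hit  (counter 5, T2.r 4)

A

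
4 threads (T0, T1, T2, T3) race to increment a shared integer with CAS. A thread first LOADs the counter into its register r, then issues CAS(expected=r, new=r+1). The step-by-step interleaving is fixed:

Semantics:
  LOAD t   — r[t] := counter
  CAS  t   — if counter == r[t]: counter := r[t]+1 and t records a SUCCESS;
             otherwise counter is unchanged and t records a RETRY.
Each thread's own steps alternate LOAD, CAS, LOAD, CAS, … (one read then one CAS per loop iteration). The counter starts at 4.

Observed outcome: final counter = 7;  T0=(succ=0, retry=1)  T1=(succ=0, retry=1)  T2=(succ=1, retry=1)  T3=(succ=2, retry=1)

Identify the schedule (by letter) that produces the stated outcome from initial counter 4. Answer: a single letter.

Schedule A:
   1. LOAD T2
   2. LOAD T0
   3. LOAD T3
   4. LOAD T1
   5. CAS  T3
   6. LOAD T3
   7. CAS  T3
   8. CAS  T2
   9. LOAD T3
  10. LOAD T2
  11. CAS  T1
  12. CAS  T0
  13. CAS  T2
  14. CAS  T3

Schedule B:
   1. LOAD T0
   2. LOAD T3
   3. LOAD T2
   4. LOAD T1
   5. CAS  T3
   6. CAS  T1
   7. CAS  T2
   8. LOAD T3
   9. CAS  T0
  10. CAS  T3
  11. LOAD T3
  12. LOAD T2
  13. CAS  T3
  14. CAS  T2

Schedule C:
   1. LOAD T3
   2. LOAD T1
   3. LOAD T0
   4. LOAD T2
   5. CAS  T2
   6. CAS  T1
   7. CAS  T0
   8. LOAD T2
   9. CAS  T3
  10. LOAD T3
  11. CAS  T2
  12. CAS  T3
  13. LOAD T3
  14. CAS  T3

Run A:
   1) LOAD T2:  M=4  r_T2=4
   2) LOAD T0:  M=4  r_T0=4
   3) LOAD T3:  M=4  r_T3=4
   4) LOAD T1:  M=4  r_T1=4
   5) CAS  T3:  M=5  r_T3=4 ✓
   6) LOAD T3:  M=5  r_T3=5
   7) CAS  T3:  M=6  r_T3=5 ✓
   8) CAS  T2:  M=6  r_T2=4 ✗
   9) LOAD T3:  M=6  r_T3=6
  10) LOAD T2:  M=6  r_T2=6
  11) CAS  T1:  M=6  r_T1=4 ✗
  12) CAS  T0:  M=6  r_T0=4 ✗
  13) CAS  T2:  M=7  r_T2=6 ✓
  14) CAS  T3:  M=7  r_T3=6 ✗

A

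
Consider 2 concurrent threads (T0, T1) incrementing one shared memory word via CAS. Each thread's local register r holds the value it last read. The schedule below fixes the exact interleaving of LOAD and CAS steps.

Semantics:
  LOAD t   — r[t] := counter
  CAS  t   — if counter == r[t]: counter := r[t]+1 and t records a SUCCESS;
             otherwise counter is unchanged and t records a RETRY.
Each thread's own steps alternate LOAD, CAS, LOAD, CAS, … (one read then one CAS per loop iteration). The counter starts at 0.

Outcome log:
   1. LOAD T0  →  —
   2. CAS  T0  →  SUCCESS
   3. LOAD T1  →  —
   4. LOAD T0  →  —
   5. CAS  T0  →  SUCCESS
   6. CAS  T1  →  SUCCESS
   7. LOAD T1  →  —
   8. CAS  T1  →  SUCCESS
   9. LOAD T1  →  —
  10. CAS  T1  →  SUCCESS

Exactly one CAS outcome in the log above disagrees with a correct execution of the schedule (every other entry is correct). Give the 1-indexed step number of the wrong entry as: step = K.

Reference trace:
#1 T0 reads 0
#2 T0 CAS(0→1) writes; counter now 1
#3 T1 reads 1
#4 T0 reads 1
#5 T0 CAS(1→2) writes; counter now 2
#6 T1 CAS(1→2) fails; counter now 2
#7 T1 reads 2
#8 T1 CAS(2→3) writes; counter now 3
#9 T1 reads 3
#10 T1 CAS(3→4) writes; counter now 4
Mismatch at 6.

step = 6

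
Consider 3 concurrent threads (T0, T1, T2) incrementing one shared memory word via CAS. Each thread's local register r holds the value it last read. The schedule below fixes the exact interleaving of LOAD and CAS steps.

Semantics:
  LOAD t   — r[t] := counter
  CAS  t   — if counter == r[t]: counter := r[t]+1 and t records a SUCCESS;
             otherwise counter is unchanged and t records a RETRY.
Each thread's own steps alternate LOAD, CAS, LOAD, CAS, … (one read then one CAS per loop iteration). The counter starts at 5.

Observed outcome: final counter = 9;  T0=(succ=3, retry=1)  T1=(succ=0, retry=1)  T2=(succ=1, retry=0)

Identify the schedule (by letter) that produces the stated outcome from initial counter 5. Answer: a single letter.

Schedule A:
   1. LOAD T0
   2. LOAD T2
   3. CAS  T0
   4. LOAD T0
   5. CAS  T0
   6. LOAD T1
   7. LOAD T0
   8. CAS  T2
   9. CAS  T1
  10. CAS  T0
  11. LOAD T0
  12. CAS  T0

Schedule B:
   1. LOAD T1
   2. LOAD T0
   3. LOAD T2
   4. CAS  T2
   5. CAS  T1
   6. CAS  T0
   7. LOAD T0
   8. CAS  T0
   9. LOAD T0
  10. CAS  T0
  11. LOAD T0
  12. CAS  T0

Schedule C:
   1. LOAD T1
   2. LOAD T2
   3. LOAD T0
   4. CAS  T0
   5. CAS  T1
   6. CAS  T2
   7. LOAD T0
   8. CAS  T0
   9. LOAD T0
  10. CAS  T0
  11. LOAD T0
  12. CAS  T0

Run B:
T1 LOAD — after: cnt=5, r=5 — load
T0 LOAD — after: cnt=5, r=5 — load
T2 LOAD — after: cnt=5, r=5 — load
T2 CAS — after: cnt=6, r=5 — ok
T1 CAS — after: cnt=6, r=5 — retry
T0 CAS — after: cnt=6, r=5 — retry
T0 LOAD — after: cnt=6, r=6 — load
T0 CAS — after: cnt=7, r=6 — ok
T0 LOAD — after: cnt=7, r=7 — load
T0 CAS — after: cnt=8, r=7 — ok
T0 LOAD — after: cnt=8, r=8 — load
T0 CAS — after: cnt=9, r=8 — ok

B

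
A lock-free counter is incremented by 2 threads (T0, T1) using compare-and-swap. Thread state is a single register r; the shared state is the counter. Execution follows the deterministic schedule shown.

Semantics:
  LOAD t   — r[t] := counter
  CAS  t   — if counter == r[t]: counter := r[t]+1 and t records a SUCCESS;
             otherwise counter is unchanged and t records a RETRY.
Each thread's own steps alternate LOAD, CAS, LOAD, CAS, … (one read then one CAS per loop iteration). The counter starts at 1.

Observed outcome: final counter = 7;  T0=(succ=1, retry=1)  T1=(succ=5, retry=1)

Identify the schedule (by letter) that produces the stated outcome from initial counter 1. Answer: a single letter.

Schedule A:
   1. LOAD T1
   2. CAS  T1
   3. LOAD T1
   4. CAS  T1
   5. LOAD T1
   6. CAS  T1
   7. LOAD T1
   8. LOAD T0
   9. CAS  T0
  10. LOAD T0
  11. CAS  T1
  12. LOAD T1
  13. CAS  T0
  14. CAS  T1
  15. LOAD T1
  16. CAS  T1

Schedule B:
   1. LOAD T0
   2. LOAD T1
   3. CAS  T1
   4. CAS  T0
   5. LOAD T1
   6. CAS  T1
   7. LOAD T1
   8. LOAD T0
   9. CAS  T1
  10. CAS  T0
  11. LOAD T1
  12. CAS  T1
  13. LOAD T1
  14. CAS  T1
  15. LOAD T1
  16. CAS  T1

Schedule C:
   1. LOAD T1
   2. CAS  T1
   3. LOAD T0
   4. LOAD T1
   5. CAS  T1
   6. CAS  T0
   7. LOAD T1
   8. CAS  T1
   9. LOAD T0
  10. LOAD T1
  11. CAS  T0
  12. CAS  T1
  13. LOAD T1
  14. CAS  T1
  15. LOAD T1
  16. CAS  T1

C

Run C:
   1) LOAD T1:  M=1  r_T1=1
   2) CAS  T1:  M=2  r_T1=1 ✓
   3) LOAD T0:  M=2  r_T0=2
   4) LOAD T1:  M=2  r_T1=2
   5) CAS  T1:  M=3  r_T1=2 ✓
   6) CAS  T0:  M=3  r_T0=2 ✗
   7) LOAD T1:  M=3  r_T1=3
   8) CAS  T1:  M=4  r_T1=3 ✓
   9) LOAD T0:  M=4  r_T0=4
  10) LOAD T1:  M=4  r_T1=4
  11) CAS  T0:  M=5  r_T0=4 ✓
  12) CAS  T1:  M=5  r_T1=4 ✗
  13) LOAD T1:  M=5  r_T1=5
  14) CAS  T1:  M=6  r_T1=5 ✓
  15) LOAD T1:  M=6  r_T1=6
  16) CAS  T1:  M=7  r_T1=6 ✓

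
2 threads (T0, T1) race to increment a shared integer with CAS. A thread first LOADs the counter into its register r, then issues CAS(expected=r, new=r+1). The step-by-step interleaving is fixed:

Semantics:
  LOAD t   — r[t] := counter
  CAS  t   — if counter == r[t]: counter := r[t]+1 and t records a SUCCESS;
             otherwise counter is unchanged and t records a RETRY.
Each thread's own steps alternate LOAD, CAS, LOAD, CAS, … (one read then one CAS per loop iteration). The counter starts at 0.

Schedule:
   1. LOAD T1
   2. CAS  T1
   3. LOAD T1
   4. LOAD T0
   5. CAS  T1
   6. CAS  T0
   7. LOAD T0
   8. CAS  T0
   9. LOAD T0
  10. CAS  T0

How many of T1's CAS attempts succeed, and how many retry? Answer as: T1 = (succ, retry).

step 1: T1 LOAD ⇒ load; ctr=0 reg=0
step 2: T1 CAS ⇒ ok; ctr=1 reg=0
step 3: T1 LOAD ⇒ load; ctr=1 reg=1
step 4: T0 LOAD ⇒ load; ctr=1 reg=1
step 5: T1 CAS ⇒ ok; ctr=2 reg=1
step 6: T0 CAS ⇒ retry; ctr=2 reg=1
step 7: T0 LOAD ⇒ load; ctr=2 reg=2
step 8: T0 CAS ⇒ ok; ctr=3 reg=2
step 9: T0 LOAD ⇒ load; ctr=3 reg=3
step 10: T0 CAS ⇒ ok; ctr=4 reg=3

T1 = (2, 0)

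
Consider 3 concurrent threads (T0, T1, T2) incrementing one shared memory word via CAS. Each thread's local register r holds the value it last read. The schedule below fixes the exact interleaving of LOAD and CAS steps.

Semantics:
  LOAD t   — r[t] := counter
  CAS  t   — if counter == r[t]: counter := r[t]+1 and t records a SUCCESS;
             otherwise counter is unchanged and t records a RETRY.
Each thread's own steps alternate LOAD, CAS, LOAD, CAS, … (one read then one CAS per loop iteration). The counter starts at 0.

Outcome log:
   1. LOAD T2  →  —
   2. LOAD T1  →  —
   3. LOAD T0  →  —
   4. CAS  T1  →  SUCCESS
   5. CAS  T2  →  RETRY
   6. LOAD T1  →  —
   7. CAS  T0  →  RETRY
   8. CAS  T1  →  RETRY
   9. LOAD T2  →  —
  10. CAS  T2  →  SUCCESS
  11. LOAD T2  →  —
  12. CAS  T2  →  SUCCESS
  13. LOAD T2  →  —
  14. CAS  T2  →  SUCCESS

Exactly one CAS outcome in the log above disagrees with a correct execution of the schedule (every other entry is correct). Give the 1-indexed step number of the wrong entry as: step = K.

Reference trace:
T2 LOAD — after: cnt=0, r=0 — load
T1 LOAD — after: cnt=0, r=0 — load
T0 LOAD — after: cnt=0, r=0 — load
T1 CAS — after: cnt=1, r=0 — ok
T2 CAS — after: cnt=1, r=0 — retry
T1 LOAD — after: cnt=1, r=1 — load
T0 CAS — after: cnt=1, r=0 — retry
T1 CAS — after: cnt=2, r=1 — ok
T2 LOAD — after: cnt=2, r=2 — load
T2 CAS — after: cnt=3, r=2 — ok
T2 LOAD — after: cnt=3, r=3 — load
T2 CAS — after: cnt=4, r=3 — ok
T2 LOAD — after: cnt=4, r=4 — load
T2 CAS — after: cnt=5, r=4 — ok
Flip is step 8.

step = 8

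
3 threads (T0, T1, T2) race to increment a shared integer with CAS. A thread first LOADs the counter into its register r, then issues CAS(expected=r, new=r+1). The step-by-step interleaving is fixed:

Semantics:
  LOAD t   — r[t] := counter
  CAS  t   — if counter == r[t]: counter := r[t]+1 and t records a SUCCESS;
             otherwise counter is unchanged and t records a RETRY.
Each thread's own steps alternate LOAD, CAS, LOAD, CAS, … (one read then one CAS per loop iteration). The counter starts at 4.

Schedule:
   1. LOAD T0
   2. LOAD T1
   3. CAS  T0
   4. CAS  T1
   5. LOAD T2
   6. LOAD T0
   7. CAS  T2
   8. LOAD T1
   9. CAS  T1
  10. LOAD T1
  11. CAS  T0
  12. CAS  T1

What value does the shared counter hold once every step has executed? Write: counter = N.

counter = 8

   1) LOAD T0:  M=4  r_T0=4
   2) LOAD T1:  M=4  r_T1=4
   3) CAS  T0:  M=5  r_T0=4 ✓
   4) CAS  T1:  M=5  r_T1=4 ✗
   5) LOAD T2:  M=5  r_T2=5
   6) LOAD T0:  M=5  r_T0=5
   7) CAS  T2:  M=6  r_T2=5 ✓
   8) LOAD T1:  M=6  r_T1=6
   9) CAS  T1:  M=7  r_T1=6 ✓
  10) LOAD T1:  M=7  r_T1=7
  11) CAS  T0:  M=7  r_T0=5 ✗
  12) CAS  T1:  M=8  r_T1=7 ✓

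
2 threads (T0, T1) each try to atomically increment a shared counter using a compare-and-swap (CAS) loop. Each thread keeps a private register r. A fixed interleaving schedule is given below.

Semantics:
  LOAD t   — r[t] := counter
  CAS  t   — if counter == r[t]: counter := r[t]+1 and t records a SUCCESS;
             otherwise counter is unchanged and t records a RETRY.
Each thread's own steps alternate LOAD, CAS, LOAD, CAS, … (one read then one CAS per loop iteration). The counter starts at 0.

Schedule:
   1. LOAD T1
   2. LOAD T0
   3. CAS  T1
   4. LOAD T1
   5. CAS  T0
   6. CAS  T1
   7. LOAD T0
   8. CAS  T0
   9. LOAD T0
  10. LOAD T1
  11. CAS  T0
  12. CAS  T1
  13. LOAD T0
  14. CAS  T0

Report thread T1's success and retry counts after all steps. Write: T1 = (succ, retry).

T1 = (2, 1)

T1 LOAD — after: cnt=0, r=0 — load
T0 LOAD — after: cnt=0, r=0 — load
T1 CAS — after: cnt=1, r=0 — ok
T1 LOAD — after: cnt=1, r=1 — load
T0 CAS — after: cnt=1, r=0 — retry
T1 CAS — after: cnt=2, r=1 — ok
T0 LOAD — after: cnt=2, r=2 — load
T0 CAS — after: cnt=3, r=2 — ok
T0 LOAD — after: cnt=3, r=3 — load
T1 LOAD — after: cnt=3, r=3 — load
T0 CAS — after: cnt=4, r=3 — ok
T1 CAS — after: cnt=4, r=3 — retry
T0 LOAD — after: cnt=4, r=4 — load
T0 CAS — after: cnt=5, r=4 — ok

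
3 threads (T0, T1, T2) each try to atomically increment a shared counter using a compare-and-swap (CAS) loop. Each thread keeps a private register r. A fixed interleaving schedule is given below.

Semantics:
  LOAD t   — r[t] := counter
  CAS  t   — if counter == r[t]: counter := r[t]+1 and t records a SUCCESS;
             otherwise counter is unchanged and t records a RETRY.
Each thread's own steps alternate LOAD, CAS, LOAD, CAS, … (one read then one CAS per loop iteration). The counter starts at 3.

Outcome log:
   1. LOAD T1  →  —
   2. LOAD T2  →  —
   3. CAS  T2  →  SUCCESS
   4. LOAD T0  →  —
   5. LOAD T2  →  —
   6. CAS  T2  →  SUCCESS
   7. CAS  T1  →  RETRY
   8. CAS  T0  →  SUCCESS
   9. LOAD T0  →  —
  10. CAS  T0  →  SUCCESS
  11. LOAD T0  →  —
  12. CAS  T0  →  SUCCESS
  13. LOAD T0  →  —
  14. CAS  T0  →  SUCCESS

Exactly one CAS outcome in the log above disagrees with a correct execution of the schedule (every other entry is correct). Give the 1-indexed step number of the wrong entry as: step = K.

Re-executing:
T1 LOAD — after: cnt=3, r=3 — load
T2 LOAD — after: cnt=3, r=3 — load
T2 CAS — after: cnt=4, r=3 — ok
T0 LOAD — after: cnt=4, r=4 — load
T2 LOAD — after: cnt=4, r=4 — load
T2 CAS — after: cnt=5, r=4 — ok
T1 CAS — after: cnt=5, r=3 — retry
T0 CAS — after: cnt=5, r=4 — retry
T0 LOAD — after: cnt=5, r=5 — load
T0 CAS — after: cnt=6, r=5 — ok
T0 LOAD — after: cnt=6, r=6 — load
T0 CAS — after: cnt=7, r=6 — ok
T0 LOAD — after: cnt=7, r=7 — load
T0 CAS — after: cnt=8, r=7 — ok
Mismatch at 8.

step = 8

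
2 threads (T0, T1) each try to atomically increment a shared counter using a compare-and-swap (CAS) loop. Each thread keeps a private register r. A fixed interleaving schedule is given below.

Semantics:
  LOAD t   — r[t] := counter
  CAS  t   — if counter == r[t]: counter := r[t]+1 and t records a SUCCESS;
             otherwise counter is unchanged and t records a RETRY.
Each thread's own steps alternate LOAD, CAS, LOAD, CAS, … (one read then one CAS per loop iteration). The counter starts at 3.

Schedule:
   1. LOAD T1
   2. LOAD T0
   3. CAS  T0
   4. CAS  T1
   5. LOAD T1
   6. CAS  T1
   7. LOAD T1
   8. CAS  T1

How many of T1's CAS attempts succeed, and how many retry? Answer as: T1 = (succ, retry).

T1 = (2, 1)

[1] T1.load  rd  (counter 3, T1.r 3)
[2] T0.load  rd  (counter 3, T0.r 3)
[3] T0.cas  hit  (counter 4, T0.r 3)
[4] T1.cas  miss  (counter 4, T1.r 3)
[5] T1.load  rd  (counter 4, T1.r 4)
[6] T1.cas  hit  (counter 5, T1.r 4)
[7] T1.load  rd  (counter 5, T1.r 5)
[8] T1.cas  hit  (counter 6, T1.r 5)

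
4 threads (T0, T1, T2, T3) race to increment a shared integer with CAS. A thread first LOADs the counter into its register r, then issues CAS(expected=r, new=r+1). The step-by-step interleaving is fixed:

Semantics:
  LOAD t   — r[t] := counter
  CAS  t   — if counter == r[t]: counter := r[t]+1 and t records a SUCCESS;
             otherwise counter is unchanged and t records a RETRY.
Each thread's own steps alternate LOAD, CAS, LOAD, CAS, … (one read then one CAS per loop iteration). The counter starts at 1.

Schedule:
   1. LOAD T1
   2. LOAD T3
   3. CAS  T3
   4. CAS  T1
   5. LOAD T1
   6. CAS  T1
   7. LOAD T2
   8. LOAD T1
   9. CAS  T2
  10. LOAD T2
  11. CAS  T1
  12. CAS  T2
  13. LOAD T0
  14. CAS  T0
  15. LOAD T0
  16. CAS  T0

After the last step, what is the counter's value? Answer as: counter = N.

counter = 7

1. LOAD T1 → mem=1 r[T1]=1 [LOAD]
2. LOAD T3 → mem=1 r[T3]=1 [LOAD]
3. CAS T3 → mem=2 r[T3]=1 [OK]
4. CAS T1 → mem=2 r[T1]=1 [RETRY]
5. LOAD T1 → mem=2 r[T1]=2 [LOAD]
6. CAS T1 → mem=3 r[T1]=2 [OK]
7. LOAD T2 → mem=3 r[T2]=3 [LOAD]
8. LOAD T1 → mem=3 r[T1]=3 [LOAD]
9. CAS T2 → mem=4 r[T2]=3 [OK]
10. LOAD T2 → mem=4 r[T2]=4 [LOAD]
11. CAS T1 → mem=4 r[T1]=3 [RETRY]
12. CAS T2 → mem=5 r[T2]=4 [OK]
13. LOAD T0 → mem=5 r[T0]=5 [LOAD]
14. CAS T0 → mem=6 r[T0]=5 [OK]
15. LOAD T0 → mem=6 r[T0]=6 [LOAD]
16. CAS T0 → mem=7 r[T0]=6 [OK]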